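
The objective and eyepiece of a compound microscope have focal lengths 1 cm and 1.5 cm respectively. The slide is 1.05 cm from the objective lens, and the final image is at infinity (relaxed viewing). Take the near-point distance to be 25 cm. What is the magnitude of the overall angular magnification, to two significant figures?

330

Objective: 1/d_i = 1/f_obj - 1/d_o = 1/1 - 1/1.05 = 0.04762 cm^-1, so d_i = 21.000 cm.
m_obj = -d_i/d_o = -21.000/1.05 = -20.000.
Eyepiece angular magnification (image at infinity): M_eye = D/f_e = 25/1.5 = 16.667.
Overall M = m_obj x M_eye = (-20.000)(16.667) = -333.33.
|M| = 333.33.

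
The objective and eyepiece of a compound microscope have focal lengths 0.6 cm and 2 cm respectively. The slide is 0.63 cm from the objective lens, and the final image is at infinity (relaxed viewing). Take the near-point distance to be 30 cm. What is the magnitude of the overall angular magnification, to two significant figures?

Objective: 1/d_i = 1/f_obj - 1/d_o = 1/0.6 - 1/0.63 = 0.07937 cm^-1, so d_i = 12.600 cm.
m_obj = -d_i/d_o = -12.600/0.63 = -20.000.
Eyepiece angular magnification (image at infinity): M_eye = D/f_e = 30/2 = 15.000.
Overall M = m_obj x M_eye = (-20.000)(15.000) = -300.00.
|M| = 300.00.

300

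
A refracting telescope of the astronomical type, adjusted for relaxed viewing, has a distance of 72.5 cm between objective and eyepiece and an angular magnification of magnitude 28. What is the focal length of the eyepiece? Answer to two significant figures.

In normal adjustment the tube length equals f_obj + f_eye and |M| = f_obj/f_eye.
So f_obj = 28 f_eye and 28 f_eye + f_eye = 72.5 cm, giving f_eye = 72.5/29 = 2.500 cm and f_obj = 70.000 cm.

2.5 cm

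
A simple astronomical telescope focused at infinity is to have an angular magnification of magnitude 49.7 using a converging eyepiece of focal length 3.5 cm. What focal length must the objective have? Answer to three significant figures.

174 cm

|M| = f_obj/|f_eye|, so f_obj = |M| x |f_eye| = 49.7 x 3.5 = 173.950 cm.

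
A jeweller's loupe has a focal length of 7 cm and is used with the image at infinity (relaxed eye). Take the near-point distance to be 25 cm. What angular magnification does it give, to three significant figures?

3.57

M = D/f = 25/7 = 3.571.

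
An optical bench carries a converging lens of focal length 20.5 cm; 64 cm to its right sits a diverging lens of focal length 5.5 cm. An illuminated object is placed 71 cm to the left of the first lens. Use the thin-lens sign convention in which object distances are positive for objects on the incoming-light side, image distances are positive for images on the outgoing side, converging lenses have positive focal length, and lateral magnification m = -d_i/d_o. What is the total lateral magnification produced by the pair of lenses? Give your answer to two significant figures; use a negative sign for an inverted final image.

-0.055

Applying the thin-lens equation to the first lens, 1/20.5 = 1/71 + 1/d_i1, which gives d_i1 = 28.822 cm.
Its lateral magnification is m_1 = -d_i1/d_o1 = -(28.822)/71 = -0.4059.
That image sits 35.178 cm in front of the second lens, so d_o2 = 35.178 cm.
Applying the thin-lens equation again with f_2 = -5.5 cm and d_o2 = 35.178 cm gives d_i2 = -4.756 cm.
m_2 = -(-4.756)/(35.178) = 0.1352.
The system's lateral magnification is m_1 m_2 = (-0.4059)(0.1352) = -0.0549.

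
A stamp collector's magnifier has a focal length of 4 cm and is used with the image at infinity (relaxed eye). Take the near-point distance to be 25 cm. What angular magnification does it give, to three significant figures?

M = D/f = 25/4 = 6.250.

6.25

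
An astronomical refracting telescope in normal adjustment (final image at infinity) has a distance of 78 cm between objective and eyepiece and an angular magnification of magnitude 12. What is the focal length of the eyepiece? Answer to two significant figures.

6.0 cm

In normal adjustment the tube length equals f_obj + f_eye and |M| = f_obj/f_eye.
So f_obj = 12 f_eye and 12 f_eye + f_eye = 78 cm, giving f_eye = 78/13 = 6.000 cm and f_obj = 72.000 cm.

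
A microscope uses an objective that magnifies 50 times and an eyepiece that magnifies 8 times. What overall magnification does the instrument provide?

The overall magnification of a compound microscope is the product of the objective and eyepiece magnifications:
M = M_obj x M_eye = 50 x 8 = 400.

400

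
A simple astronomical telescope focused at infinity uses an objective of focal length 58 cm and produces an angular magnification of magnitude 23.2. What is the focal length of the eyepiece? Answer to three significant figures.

|M| = f_obj/f_eye, so f_eye = f_obj/|M| = 58/23.2 = 2.500 cm.

2.50 cm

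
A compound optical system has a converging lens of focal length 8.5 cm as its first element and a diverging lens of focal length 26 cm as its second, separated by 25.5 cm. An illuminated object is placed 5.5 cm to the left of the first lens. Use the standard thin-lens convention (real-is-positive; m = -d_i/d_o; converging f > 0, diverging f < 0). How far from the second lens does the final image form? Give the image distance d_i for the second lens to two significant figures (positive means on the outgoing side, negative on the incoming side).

-16 cm

Lens 1: 1/d_i1 = 1/f_1 - 1/d_o1 = 1/8.5 - 1/5.5 = -0.06417 cm^-1, so d_i1 = -15.583 cm.
With d_i1 < 0 the first image is virtual and lies on the object side; the object distance for lens 2 is d_o2 = 25.5 - (-15.583) = 41.083 cm.
Lens 2: 1/d_i2 = 1/f_2 - 1/d_o2 = 1/(-26) - 1/(41.083) = -0.06280 cm^-1, so d_i2 = -15.923 cm.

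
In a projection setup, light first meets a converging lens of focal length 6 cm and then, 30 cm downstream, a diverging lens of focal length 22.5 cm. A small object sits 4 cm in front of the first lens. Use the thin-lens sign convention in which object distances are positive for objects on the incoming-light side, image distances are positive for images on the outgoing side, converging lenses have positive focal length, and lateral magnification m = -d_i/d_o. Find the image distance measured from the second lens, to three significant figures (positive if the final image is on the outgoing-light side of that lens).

-14.7 cm

Applying the thin-lens equation to the first lens, 1/6 = 1/4 + 1/d_i1, which gives d_i1 = -12.000 cm.
The intermediate image is virtual, 12.000 cm to the left of lens 1, so d_o2 = L - d_i1 = 30 - (-12.000) = 42.000 cm.
Applying the thin-lens equation again with f_2 = -22.5 cm and d_o2 = 42.000 cm gives d_i2 = -14.651 cm.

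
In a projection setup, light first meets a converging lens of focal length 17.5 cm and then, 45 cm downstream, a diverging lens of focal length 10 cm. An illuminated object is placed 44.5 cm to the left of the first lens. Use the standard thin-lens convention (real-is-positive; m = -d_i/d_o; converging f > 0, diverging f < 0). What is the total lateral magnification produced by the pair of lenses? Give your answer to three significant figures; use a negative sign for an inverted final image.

First lens: d_i1 = 1/(1/17.5 - 1/44.5) = 28.843 cm.
m_1 = -(28.843)/44.5 = -0.6481.
The intermediate image is 28.843 cm to the right of lens 1, so d_o2 = L - d_i1 = 45 - 28.843 = 16.157 cm.
Second lens: d_i2 = 1/(1/(-10) - 1/(16.157)) = -6.177 cm.
m_2 = -(-6.177)/(16.157) = 0.3823.
The system's lateral magnification is m_1 m_2 = (-0.6481)(0.3823) = -0.2478.

-0.248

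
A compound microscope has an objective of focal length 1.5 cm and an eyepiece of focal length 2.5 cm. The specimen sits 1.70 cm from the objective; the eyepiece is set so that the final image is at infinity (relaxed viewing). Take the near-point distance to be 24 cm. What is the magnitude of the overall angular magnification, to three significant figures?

72.0

Objective: 1/d_i = 1/f_obj - 1/d_o = 1/1.5 - 1/1.70 = 0.07843 cm^-1, so d_i = 12.750 cm.
m_obj = -d_i/d_o = -12.750/1.70 = -7.500.
Eyepiece angular magnification (image at infinity): M_eye = D/f_e = 24/2.5 = 9.600.
Overall M = m_obj x M_eye = (-7.500)(9.600) = -72.00.
|M| = 72.00.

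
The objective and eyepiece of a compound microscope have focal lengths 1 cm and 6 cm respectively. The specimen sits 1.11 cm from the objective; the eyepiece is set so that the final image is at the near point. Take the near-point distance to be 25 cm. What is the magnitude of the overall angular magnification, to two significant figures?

Objective: 1/d_i = 1/f_obj - 1/d_o = 1/1 - 1/1.11 = 0.09910 cm^-1, so d_i = 10.091 cm.
m_obj = -d_i/d_o = -10.091/1.11 = -9.091.
Eyepiece angular magnification (image at near point): M_eye = 1 + D/f_e = 1 + 25/6 = 5.167.
Overall M = m_obj x M_eye = (-9.091)(5.167) = -46.97.
|M| = 46.97.

47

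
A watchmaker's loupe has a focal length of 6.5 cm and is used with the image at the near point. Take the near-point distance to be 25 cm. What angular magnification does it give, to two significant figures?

M = 1 + D/f = 1 + 25/6.5 = 4.846.

4.8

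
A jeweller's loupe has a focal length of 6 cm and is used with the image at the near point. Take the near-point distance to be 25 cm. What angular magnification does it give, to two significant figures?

M = 1 + D/f = 1 + 25/6 = 5.167.

5.2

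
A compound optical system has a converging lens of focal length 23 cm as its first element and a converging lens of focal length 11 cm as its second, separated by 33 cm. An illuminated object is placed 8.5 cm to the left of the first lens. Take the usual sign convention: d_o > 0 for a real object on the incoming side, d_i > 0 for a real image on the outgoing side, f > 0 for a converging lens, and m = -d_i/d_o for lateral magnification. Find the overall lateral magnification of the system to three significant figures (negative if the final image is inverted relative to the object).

-0.492

Lens 1: 1/d_i1 = 1/f_1 - 1/d_o1 = 1/23 - 1/8.5 = -0.07417 cm^-1, so d_i1 = -13.483 cm.
m_1 = -(-13.483)/8.5 = 1.5862.
The intermediate image is virtual, 13.483 cm to the left of lens 1, so d_o2 = L - d_i1 = 33 - (-13.483) = 46.483 cm.
Lens 2: 1/d_i2 = 1/f_2 - 1/d_o2 = 1/11 - 1/(46.483) = 0.06940 cm^-1, so d_i2 = 14.410 cm.
m_2 = -(14.410)/(46.483) = -0.3100.
Overall magnification: m = m_1 m_2 = -0.4917.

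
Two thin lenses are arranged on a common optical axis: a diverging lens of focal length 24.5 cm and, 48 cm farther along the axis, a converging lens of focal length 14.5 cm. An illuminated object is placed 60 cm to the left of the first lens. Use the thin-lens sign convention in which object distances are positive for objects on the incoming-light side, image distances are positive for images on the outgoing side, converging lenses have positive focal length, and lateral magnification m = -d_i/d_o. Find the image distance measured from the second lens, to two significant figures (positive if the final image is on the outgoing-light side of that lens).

19 cm

Lens 1: 1/d_i1 = 1/f_1 - 1/d_o1 = 1/(-24.5) - 1/60 = -0.05748 cm^-1, so d_i1 = -17.396 cm.
The intermediate image is virtual, 17.396 cm to the left of lens 1, so d_o2 = L - d_i1 = 48 - (-17.396) = 65.396 cm.
Lens 2: 1/d_i2 = 1/f_2 - 1/d_o2 = 1/14.5 - 1/(65.396) = 0.05367 cm^-1, so d_i2 = 18.631 cm.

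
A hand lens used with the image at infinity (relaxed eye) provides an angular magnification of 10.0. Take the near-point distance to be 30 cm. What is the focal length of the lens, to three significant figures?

For the image at infinity, M = D/f.
f = D/M = 30/10.0 = 3.000 cm.

3.00 cm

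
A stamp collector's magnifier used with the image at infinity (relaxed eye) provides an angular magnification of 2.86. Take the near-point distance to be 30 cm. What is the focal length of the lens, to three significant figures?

For the image at infinity, M = D/f.
f = D/M = 30/2.86 = 10.490 cm.

10.5 cm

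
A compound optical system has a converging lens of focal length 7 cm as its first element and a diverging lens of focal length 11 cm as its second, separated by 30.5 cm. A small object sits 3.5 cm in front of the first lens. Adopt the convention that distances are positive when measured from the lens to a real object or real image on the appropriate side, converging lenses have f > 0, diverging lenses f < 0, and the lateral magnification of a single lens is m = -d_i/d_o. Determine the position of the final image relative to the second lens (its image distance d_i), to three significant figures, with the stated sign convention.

Lens 1: 1/d_i1 = 1/f_1 - 1/d_o1 = 1/7 - 1/3.5 = -0.14286 cm^-1, so d_i1 = -7.000 cm.
With d_i1 < 0 the first image is virtual and lies on the object side; the object distance for lens 2 is d_o2 = 30.5 - (-7.000) = 37.500 cm.
Lens 2: 1/d_i2 = 1/f_2 - 1/d_o2 = 1/(-11) - 1/(37.500) = -0.11758 cm^-1, so d_i2 = -8.505 cm.

-8.51 cm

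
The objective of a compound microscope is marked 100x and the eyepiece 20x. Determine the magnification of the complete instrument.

2000

The overall magnification of a compound microscope is the product of the objective and eyepiece magnifications:
M = M_obj x M_eye = 100 x 20 = 2000.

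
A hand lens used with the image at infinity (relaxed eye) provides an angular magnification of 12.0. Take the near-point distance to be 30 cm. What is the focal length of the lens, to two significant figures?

For the image at infinity, M = D/f.
f = D/M = 30/12.0 = 2.500 cm.

2.5 cm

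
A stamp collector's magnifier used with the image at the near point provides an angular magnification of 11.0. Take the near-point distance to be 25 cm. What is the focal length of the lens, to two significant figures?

For the image at the near point, M = 1 + D/f.
f = D/(M - 1) = 25/(11.0 - 1) = 2.500 cm.

2.5 cm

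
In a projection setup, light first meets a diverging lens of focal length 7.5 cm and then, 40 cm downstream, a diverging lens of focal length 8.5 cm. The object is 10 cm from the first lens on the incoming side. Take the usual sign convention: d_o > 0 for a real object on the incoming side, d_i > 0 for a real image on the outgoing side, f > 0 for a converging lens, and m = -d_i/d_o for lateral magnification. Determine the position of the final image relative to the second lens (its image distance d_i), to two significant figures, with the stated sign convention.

-7.1 cm

Applying the thin-lens equation to the first lens, 1/(-7.5) = 1/10 + 1/d_i1, which gives d_i1 = -4.286 cm.
With d_i1 < 0 the first image is virtual and lies on the object side; the object distance for lens 2 is d_o2 = 40 - (-4.286) = 44.286 cm.
Applying the thin-lens equation again with f_2 = -8.5 cm and d_o2 = 44.286 cm gives d_i2 = -7.131 cm.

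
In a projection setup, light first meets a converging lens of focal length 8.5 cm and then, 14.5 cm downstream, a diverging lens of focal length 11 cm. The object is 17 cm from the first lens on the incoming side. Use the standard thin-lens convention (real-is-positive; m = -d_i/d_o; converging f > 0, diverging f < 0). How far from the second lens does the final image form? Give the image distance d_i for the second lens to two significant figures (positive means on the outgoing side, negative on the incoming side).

3.2 cm

First lens: d_i1 = 1/(1/8.5 - 1/17) = 17.000 cm.
Since 17.000 cm > 14.5 cm, the first image lies past the second lens and serves as a virtual object: d_o2 = L - d_i1 = -2.500 cm.
Second lens: d_i2 = 1/(1/(-11) - 1/(-2.500)) = 3.235 cm.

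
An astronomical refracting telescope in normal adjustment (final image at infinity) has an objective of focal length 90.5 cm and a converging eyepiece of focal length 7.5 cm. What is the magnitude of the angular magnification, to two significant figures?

12

|M| = f_obj/|f_eye| = 90.5/7.5 = 12.067.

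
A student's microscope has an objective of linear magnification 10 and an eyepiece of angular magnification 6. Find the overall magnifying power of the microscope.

The overall magnification of a compound microscope is the product of the objective and eyepiece magnifications:
M = M_obj x M_eye = 10 x 6 = 60.

60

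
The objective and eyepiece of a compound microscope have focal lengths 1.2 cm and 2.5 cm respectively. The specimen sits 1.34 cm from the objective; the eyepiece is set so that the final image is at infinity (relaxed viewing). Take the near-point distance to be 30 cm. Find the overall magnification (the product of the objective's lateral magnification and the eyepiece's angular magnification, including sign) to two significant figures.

Objective: 1/d_i = 1/f_obj - 1/d_o = 1/1.2 - 1/1.34 = 0.08706 cm^-1, so d_i = 11.486 cm.
m_obj = -d_i/d_o = -11.486/1.34 = -8.571.
Eyepiece angular magnification (image at infinity): M_eye = D/f_e = 30/2.5 = 12.000.
Overall M = m_obj x M_eye = (-8.571)(12.000) = -102.86.

-100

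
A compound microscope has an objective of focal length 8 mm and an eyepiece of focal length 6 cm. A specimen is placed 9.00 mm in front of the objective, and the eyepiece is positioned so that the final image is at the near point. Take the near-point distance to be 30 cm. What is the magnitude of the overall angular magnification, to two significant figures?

48

Convert to cm: f_obj = 8 mm = 0.8 cm; d_o = 9.00 mm = 0.90 cm.
Objective: 1/d_i = 1/f_obj - 1/d_o = 1/0.8 - 1/0.90 = 0.13889 cm^-1, so d_i = 7.200 cm.
m_obj = -d_i/d_o = -7.200/0.90 = -8.000.
Eyepiece angular magnification (image at near point): M_eye = 1 + D/f_e = 1 + 30/6 = 6.000.
Overall M = m_obj x M_eye = (-8.000)(6.000) = -48.00.
|M| = 48.00.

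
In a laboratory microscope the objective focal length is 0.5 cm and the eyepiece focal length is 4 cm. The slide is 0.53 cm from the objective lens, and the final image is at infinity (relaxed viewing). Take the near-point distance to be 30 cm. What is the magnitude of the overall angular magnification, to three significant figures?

125

Objective: 1/d_i = 1/f_obj - 1/d_o = 1/0.5 - 1/0.53 = 0.11321 cm^-1, so d_i = 8.833 cm.
m_obj = -d_i/d_o = -8.833/0.53 = -16.667.
Eyepiece angular magnification (image at infinity): M_eye = D/f_e = 30/4 = 7.500.
Overall M = m_obj x M_eye = (-16.667)(7.500) = -125.00.
|M| = 125.00.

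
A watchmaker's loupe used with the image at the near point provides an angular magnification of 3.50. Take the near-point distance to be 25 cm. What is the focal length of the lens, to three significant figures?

For the image at the near point, M = 1 + D/f.
f = D/(M - 1) = 25/(3.5 - 1) = 10.000 cm.

10.0 cm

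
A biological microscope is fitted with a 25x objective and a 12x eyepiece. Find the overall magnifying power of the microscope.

300

The overall magnification of a compound microscope is the product of the objective and eyepiece magnifications:
M = M_obj x M_eye = 25 x 12 = 300.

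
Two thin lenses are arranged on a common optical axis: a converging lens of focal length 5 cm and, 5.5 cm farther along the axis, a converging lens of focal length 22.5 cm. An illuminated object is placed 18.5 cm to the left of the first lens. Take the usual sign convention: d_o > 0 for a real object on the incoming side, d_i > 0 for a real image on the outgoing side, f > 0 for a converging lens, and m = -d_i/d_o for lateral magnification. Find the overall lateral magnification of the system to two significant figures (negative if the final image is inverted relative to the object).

-0.35

First lens: d_i1 = 1/(1/5 - 1/18.5) = 6.852 cm.
m_1 = -(6.852)/18.5 = -0.3704.
This image would form 6.852 cm past lens 1, i.e. 1.352 cm beyond lens 2, so it is a virtual object for lens 2: d_o2 = 5.5 - 6.852 = -1.352 cm.
Second lens: d_i2 = 1/(1/22.5 - 1/(-1.352)) = 1.275 cm.
m_2 = -(1.275)/(-1.352) = 0.9433.
Total m = m_1 x m_2 = (-0.3704)(0.9433) = -0.3494.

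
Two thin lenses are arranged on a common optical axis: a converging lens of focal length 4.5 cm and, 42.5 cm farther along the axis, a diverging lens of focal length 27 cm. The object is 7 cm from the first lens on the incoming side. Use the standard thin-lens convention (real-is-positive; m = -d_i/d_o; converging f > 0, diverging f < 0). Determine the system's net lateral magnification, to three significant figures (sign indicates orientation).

-0.854

Lens 1: 1/d_i1 = 1/f_1 - 1/d_o1 = 1/4.5 - 1/7 = 0.07937 cm^-1, so d_i1 = 12.600 cm.
m_1 = -(12.600)/7 = -1.8000.
The intermediate image is 12.600 cm to the right of lens 1, so d_o2 = L - d_i1 = 42.5 - 12.600 = 29.900 cm.
Lens 2: 1/d_i2 = 1/f_2 - 1/d_o2 = 1/(-27) - 1/(29.900) = -0.07048 cm^-1, so d_i2 = -14.188 cm.
m_2 = -(-14.188)/(29.900) = 0.4745.
Total m = m_1 x m_2 = (-1.8000)(0.4745) = -0.8541.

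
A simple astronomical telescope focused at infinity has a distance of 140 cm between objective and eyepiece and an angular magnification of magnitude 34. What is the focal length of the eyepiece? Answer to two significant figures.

In normal adjustment the tube length equals f_obj + f_eye and |M| = f_obj/f_eye.
So f_obj = 34 f_eye and 34 f_eye + f_eye = 140 cm, giving f_eye = 140/35 = 4.000 cm and f_obj = 136.000 cm.

4.0 cm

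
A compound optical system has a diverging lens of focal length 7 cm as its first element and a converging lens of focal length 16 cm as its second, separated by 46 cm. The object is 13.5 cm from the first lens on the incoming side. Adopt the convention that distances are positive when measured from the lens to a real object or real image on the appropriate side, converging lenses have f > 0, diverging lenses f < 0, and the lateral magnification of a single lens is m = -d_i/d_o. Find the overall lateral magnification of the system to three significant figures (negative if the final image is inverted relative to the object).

Applying the thin-lens equation to the first lens, 1/(-7) = 1/13.5 + 1/d_i1, which gives d_i1 = -4.610 cm.
Its lateral magnification is m_1 = -d_i1/d_o1 = -(-4.610)/13.5 = 0.3415.
The intermediate image is virtual, 4.610 cm to the left of lens 1, so d_o2 = L - d_i1 = 46 - (-4.610) = 50.610 cm.
Applying the thin-lens equation again with f_2 = 16 cm and d_o2 = 50.610 cm gives d_i2 = 23.397 cm.
m_2 = -(23.397)/(50.610) = -0.4623.
The system's lateral magnification is m_1 m_2 = (0.3415)(-0.4623) = -0.1579.

-0.158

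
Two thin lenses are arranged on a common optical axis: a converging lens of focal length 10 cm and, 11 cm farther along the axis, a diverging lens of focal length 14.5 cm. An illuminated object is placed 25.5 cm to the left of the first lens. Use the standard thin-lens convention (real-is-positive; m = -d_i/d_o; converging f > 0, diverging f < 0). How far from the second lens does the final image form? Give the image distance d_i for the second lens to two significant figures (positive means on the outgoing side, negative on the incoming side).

8.7 cm

Applying the thin-lens equation to the first lens, 1/10 = 1/25.5 + 1/d_i1, which gives d_i1 = 16.452 cm.
This image would form 16.452 cm past lens 1, i.e. 5.452 cm beyond lens 2, so it is a virtual object for lens 2: d_o2 = 11 - 16.452 = -5.452 cm.
Applying the thin-lens equation again with f_2 = -14.5 cm and d_o2 = -5.452 cm gives d_i2 = 8.736 cm.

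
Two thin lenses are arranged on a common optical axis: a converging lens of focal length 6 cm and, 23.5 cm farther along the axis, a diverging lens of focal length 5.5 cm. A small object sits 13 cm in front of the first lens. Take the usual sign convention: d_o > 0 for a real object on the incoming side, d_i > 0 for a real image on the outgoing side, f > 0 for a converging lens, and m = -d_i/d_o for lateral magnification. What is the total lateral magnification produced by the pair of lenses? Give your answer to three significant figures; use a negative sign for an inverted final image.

-0.264

Lens 1: 1/d_i1 = 1/f_1 - 1/d_o1 = 1/6 - 1/13 = 0.08974 cm^-1, so d_i1 = 11.143 cm.
m_1 = -(11.143)/13 = -0.8571.
The intermediate image is 11.143 cm to the right of lens 1, so d_o2 = L - d_i1 = 23.5 - 11.143 = 12.357 cm.
Lens 2: 1/d_i2 = 1/f_2 - 1/d_o2 = 1/(-5.5) - 1/(12.357) = -0.26274 cm^-1, so d_i2 = -3.806 cm.
m_2 = -(-3.806)/(12.357) = 0.3080.
Total m = m_1 x m_2 = (-0.8571)(0.3080) = -0.2640.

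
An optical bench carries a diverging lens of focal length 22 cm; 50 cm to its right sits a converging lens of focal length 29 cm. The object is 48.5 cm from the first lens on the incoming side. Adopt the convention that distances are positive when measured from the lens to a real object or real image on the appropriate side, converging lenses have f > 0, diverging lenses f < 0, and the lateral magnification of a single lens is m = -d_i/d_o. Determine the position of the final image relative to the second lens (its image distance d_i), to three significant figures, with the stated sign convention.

52.3 cm

Applying the thin-lens equation to the first lens, 1/(-22) = 1/48.5 + 1/d_i1, which gives d_i1 = -15.135 cm.
With d_i1 < 0 the first image is virtual and lies on the object side; the object distance for lens 2 is d_o2 = 50 - (-15.135) = 65.135 cm.
Applying the thin-lens equation again with f_2 = 29 cm and d_o2 = 65.135 cm gives d_i2 = 52.274 cm.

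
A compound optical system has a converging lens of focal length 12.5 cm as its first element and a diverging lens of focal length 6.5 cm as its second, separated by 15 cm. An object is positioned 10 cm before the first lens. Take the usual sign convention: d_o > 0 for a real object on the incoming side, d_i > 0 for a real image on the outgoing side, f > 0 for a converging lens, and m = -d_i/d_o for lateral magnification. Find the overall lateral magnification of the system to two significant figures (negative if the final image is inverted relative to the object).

Lens 1: 1/d_i1 = 1/f_1 - 1/d_o1 = 1/12.5 - 1/10 = -0.02000 cm^-1, so d_i1 = -50.000 cm.
m_1 = -(-50.000)/10 = 5.0000.
The intermediate image is virtual, 50.000 cm to the left of lens 1, so d_o2 = L - d_i1 = 15 - (-50.000) = 65.000 cm.
Lens 2: 1/d_i2 = 1/f_2 - 1/d_o2 = 1/(-6.5) - 1/(65.000) = -0.16923 cm^-1, so d_i2 = -5.909 cm.
m_2 = -(-5.909)/(65.000) = 0.0909.
Total m = m_1 x m_2 = (5.0000)(0.0909) = 0.4545.

0.45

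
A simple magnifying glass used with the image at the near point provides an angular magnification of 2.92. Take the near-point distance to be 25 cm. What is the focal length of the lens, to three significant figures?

13.0 cm

For the image at the near point, M = 1 + D/f.
f = D/(M - 1) = 25/(2.92 - 1) = 13.021 cm.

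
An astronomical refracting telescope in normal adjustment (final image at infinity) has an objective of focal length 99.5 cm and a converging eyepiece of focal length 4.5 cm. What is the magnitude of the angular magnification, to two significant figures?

22

|M| = f_obj/|f_eye| = 99.5/4.5 = 22.111.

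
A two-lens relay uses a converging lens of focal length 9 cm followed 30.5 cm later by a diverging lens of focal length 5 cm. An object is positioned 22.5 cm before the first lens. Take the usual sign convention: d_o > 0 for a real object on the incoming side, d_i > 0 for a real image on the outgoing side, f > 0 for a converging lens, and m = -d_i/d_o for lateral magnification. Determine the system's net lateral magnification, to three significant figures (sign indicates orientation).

-0.163

First lens: d_i1 = 1/(1/9 - 1/22.5) = 15.000 cm.
m_1 = -(15.000)/22.5 = -0.6667.
The intermediate image is 15.000 cm to the right of lens 1, so d_o2 = L - d_i1 = 30.5 - 15.000 = 15.500 cm.
Second lens: d_i2 = 1/(1/(-5) - 1/(15.500)) = -3.780 cm.
m_2 = -(-3.780)/(15.500) = 0.2439.
Overall magnification: m = m_1 m_2 = -0.1626.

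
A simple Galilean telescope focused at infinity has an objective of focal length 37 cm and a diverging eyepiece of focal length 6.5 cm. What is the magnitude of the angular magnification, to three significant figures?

|M| = f_obj/|f_eye| = 37/6.5 = 5.692.

5.69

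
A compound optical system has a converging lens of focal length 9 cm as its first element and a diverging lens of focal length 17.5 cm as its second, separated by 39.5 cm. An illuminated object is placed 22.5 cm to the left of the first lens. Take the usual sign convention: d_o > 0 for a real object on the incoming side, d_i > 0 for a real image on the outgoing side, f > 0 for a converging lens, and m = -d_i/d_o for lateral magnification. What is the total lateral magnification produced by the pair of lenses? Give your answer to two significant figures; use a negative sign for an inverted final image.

-0.28

Applying the thin-lens equation to the first lens, 1/9 = 1/22.5 + 1/d_i1, which gives d_i1 = 15.000 cm.
Its lateral magnification is m_1 = -d_i1/d_o1 = -(15.000)/22.5 = -0.6667.
That image sits 24.500 cm in front of the second lens, so d_o2 = 24.500 cm.
Applying the thin-lens equation again with f_2 = -17.5 cm and d_o2 = 24.500 cm gives d_i2 = -10.208 cm.
m_2 = -(-10.208)/(24.500) = 0.4167.
Overall magnification: m = m_1 m_2 = -0.2778.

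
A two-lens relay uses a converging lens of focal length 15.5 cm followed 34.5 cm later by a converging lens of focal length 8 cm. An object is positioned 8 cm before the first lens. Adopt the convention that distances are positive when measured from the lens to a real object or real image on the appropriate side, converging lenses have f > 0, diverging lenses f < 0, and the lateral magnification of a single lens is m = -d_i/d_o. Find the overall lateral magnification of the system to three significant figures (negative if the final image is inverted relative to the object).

Lens 1: 1/d_i1 = 1/f_1 - 1/d_o1 = 1/15.5 - 1/8 = -0.06048 cm^-1, so d_i1 = -16.533 cm.
m_1 = -(-16.533)/8 = 2.0667.
The intermediate image is virtual, 16.533 cm to the left of lens 1, so d_o2 = L - d_i1 = 34.5 - (-16.533) = 51.033 cm.
Lens 2: 1/d_i2 = 1/f_2 - 1/d_o2 = 1/8 - 1/(51.033) = 0.10540 cm^-1, so d_i2 = 9.487 cm.
m_2 = -(9.487)/(51.033) = -0.1859.
The system's lateral magnification is m_1 m_2 = (2.0667)(-0.1859) = -0.3842.

-0.384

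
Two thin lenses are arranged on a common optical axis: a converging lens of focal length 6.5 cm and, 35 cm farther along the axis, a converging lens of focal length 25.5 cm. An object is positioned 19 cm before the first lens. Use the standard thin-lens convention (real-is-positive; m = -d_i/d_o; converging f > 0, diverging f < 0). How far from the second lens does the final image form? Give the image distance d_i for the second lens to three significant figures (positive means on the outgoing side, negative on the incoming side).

Lens 1: 1/d_i1 = 1/f_1 - 1/d_o1 = 1/6.5 - 1/19 = 0.10121 cm^-1, so d_i1 = 9.880 cm.
That image sits 25.120 cm in front of the second lens, so d_o2 = 25.120 cm.
Lens 2: 1/d_i2 = 1/f_2 - 1/d_o2 = 1/25.5 - 1/(25.120) = -0.00059 cm^-1, so d_i2 = -1685.684 cm.

-1690 cm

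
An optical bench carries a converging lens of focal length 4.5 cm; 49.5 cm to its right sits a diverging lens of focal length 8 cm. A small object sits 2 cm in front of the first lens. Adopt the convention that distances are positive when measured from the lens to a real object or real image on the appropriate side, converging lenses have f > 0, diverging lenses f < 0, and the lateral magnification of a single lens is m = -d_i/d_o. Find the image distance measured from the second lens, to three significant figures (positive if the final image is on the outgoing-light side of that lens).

-6.95 cm

Lens 1: 1/d_i1 = 1/f_1 - 1/d_o1 = 1/4.5 - 1/2 = -0.27778 cm^-1, so d_i1 = -3.600 cm.
With d_i1 < 0 the first image is virtual and lies on the object side; the object distance for lens 2 is d_o2 = 49.5 - (-3.600) = 53.100 cm.
Lens 2: 1/d_i2 = 1/f_2 - 1/d_o2 = 1/(-8) - 1/(53.100) = -0.14383 cm^-1, so d_i2 = -6.953 cm.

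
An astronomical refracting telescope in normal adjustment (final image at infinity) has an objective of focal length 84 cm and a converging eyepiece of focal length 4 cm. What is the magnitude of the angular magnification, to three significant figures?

|M| = f_obj/|f_eye| = 84/4 = 21.000.

21.0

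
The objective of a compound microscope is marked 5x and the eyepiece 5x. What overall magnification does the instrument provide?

The overall magnification of a compound microscope is the product of the objective and eyepiece magnifications:
M = M_obj x M_eye = 5 x 5 = 25.

25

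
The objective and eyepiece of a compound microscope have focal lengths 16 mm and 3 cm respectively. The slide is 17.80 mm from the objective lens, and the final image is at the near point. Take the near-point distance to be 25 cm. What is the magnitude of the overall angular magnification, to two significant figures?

83

Convert to cm: f_obj = 16 mm = 1.6 cm; d_o = 17.80 mm = 1.78 cm.
Objective: 1/d_i = 1/f_obj - 1/d_o = 1/1.6 - 1/1.78 = 0.06320 cm^-1, so d_i = 15.822 cm.
m_obj = -d_i/d_o = -15.822/1.78 = -8.889.
Eyepiece angular magnification (image at near point): M_eye = 1 + D/f_e = 1 + 25/3 = 9.333.
Overall M = m_obj x M_eye = (-8.889)(9.333) = -82.96.
|M| = 82.96.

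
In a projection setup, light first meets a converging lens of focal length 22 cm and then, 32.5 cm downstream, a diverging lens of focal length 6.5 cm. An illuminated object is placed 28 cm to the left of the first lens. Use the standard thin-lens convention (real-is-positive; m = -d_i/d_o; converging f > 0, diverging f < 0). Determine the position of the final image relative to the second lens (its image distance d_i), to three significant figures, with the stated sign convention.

-7.16 cm

First lens: d_i1 = 1/(1/22 - 1/28) = 102.667 cm.
This image would form 102.667 cm past lens 1, i.e. 70.167 cm beyond lens 2, so it is a virtual object for lens 2: d_o2 = 32.5 - 102.667 = -70.167 cm.
Second lens: d_i2 = 1/(1/(-6.5) - 1/(-70.167)) = -7.164 cm.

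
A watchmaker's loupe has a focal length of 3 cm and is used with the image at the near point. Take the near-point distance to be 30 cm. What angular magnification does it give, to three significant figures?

M = 1 + D/f = 1 + 30/3 = 11.000.

11.0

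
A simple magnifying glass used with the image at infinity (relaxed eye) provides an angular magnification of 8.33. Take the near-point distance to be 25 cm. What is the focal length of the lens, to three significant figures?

For the image at infinity, M = D/f.
f = D/M = 25/8.33 = 3.001 cm.

3.00 cm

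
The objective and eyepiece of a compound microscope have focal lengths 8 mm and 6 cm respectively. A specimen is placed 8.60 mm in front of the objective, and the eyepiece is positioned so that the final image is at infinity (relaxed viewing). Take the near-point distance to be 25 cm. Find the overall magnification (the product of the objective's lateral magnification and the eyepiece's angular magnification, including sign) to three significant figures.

-55.6

Convert to cm: f_obj = 8 mm = 0.8 cm; d_o = 8.60 mm = 0.86 cm.
Objective: 1/d_i = 1/f_obj - 1/d_o = 1/0.8 - 1/0.86 = 0.08721 cm^-1, so d_i = 11.467 cm.
m_obj = -d_i/d_o = -11.467/0.86 = -13.333.
Eyepiece angular magnification (image at infinity): M_eye = D/f_e = 25/6 = 4.167.
Overall M = m_obj x M_eye = (-13.333)(4.167) = -55.56.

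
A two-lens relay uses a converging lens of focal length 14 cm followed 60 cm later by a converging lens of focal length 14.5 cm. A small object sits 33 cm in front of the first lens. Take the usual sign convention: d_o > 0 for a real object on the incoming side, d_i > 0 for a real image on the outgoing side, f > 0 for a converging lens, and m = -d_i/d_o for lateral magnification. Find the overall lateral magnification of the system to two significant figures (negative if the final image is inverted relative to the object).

Applying the thin-lens equation to the first lens, 1/14 = 1/33 + 1/d_i1, which gives d_i1 = 24.316 cm.
Its lateral magnification is m_1 = -d_i1/d_o1 = -(24.316)/33 = -0.7368.
The intermediate image is 24.316 cm to the right of lens 1, so d_o2 = L - d_i1 = 60 - 24.316 = 35.684 cm.
Applying the thin-lens equation again with f_2 = 14.5 cm and d_o2 = 35.684 cm gives d_i2 = 24.425 cm.
m_2 = -(24.425)/(35.684) = -0.6845.
Total m = m_1 x m_2 = (-0.7368)(-0.6845) = 0.5043.

0.50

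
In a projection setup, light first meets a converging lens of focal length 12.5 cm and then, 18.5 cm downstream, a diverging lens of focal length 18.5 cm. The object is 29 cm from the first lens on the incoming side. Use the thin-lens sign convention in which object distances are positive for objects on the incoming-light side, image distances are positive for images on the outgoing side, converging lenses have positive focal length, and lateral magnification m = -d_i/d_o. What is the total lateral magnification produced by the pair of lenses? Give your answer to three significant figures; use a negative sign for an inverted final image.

Lens 1: 1/d_i1 = 1/f_1 - 1/d_o1 = 1/12.5 - 1/29 = 0.04552 cm^-1, so d_i1 = 21.970 cm.
m_1 = -(21.970)/29 = -0.7576.
This image would form 21.970 cm past lens 1, i.e. 3.470 cm beyond lens 2, so it is a virtual object for lens 2: d_o2 = 18.5 - 21.970 = -3.470 cm.
Lens 2: 1/d_i2 = 1/f_2 - 1/d_o2 = 1/(-18.5) - 1/(-3.470) = 0.23416 cm^-1, so d_i2 = 4.271 cm.
m_2 = -(4.271)/(-3.470) = 1.2308.
The system's lateral magnification is m_1 m_2 = (-0.7576)(1.2308) = -0.9325.

-0.932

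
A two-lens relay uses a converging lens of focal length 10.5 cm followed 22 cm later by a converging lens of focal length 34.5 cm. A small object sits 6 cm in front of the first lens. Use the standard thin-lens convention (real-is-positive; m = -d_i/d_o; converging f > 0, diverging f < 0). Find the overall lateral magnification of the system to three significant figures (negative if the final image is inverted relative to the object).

Applying the thin-lens equation to the first lens, 1/10.5 = 1/6 + 1/d_i1, which gives d_i1 = -14.000 cm.
Its lateral magnification is m_1 = -d_i1/d_o1 = -(-14.000)/6 = 2.3333.
With d_i1 < 0 the first image is virtual and lies on the object side; the object distance for lens 2 is d_o2 = 22 - (-14.000) = 36.000 cm.
Applying the thin-lens equation again with f_2 = 34.5 cm and d_o2 = 36.000 cm gives d_i2 = 828.000 cm.
m_2 = -(828.000)/(36.000) = -23.0000.
The system's lateral magnification is m_1 m_2 = (2.3333)(-23.0000) = -53.6667.

-53.7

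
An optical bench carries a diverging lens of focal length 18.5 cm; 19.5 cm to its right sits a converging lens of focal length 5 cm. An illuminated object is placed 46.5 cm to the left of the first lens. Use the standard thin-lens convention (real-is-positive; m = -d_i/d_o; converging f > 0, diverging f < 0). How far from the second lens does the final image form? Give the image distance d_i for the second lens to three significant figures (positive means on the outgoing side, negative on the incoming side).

Applying the thin-lens equation to the first lens, 1/(-18.5) = 1/46.5 + 1/d_i1, which gives d_i1 = -13.235 cm.
The intermediate image is virtual, 13.235 cm to the left of lens 1, so d_o2 = L - d_i1 = 19.5 - (-13.235) = 32.735 cm.
Applying the thin-lens equation again with f_2 = 5 cm and d_o2 = 32.735 cm gives d_i2 = 5.901 cm.

5.90 cm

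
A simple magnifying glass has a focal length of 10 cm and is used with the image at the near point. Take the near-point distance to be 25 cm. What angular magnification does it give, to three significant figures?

3.50

M = 1 + D/f = 1 + 25/10 = 3.500.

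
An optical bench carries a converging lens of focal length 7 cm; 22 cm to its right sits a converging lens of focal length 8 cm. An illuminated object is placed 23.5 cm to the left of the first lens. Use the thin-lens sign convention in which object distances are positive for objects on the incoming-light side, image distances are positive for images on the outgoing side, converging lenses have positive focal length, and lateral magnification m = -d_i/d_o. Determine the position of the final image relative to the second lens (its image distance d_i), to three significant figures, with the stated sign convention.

Lens 1: 1/d_i1 = 1/f_1 - 1/d_o1 = 1/7 - 1/23.5 = 0.10030 cm^-1, so d_i1 = 9.970 cm.
Object distance for lens 2: d_o2 = 22 - 9.970 = 12.030 cm.
Lens 2: 1/d_i2 = 1/f_2 - 1/d_o2 = 1/8 - 1/(12.030) = 0.04188 cm^-1, so d_i2 = 23.880 cm.

23.9 cm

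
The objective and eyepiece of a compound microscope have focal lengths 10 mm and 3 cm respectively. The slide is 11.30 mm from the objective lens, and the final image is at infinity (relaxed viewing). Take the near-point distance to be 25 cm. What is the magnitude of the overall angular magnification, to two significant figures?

Convert to cm: f_obj = 10 mm = 1 cm; d_o = 11.30 mm = 1.13 cm.
Objective: 1/d_i = 1/f_obj - 1/d_o = 1/1 - 1/1.13 = 0.11504 cm^-1, so d_i = 8.692 cm.
m_obj = -d_i/d_o = -8.692/1.13 = -7.692.
Eyepiece angular magnification (image at infinity): M_eye = D/f_e = 25/3 = 8.333.
Overall M = m_obj x M_eye = (-7.692)(8.333) = -64.10.
|M| = 64.10.

64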